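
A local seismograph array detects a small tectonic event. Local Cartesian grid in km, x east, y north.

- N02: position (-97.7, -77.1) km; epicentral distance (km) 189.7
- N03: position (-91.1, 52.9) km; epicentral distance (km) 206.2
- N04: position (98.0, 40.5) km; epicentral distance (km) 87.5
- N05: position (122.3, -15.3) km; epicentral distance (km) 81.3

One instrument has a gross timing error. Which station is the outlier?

Solve using three stations at a time. Using N02, N03, N04 (subtract circle equations pairwise → linear system) gives (x, y) ≈ (89.5, -46.6).
Distances from that point to each station vs reported:
  N02: calculated 189.7 vs reported 189.7 → residual 0.0 km
  N03: calculated 206.2 vs reported 206.2 → residual 0.0 km
  N04: calculated 87.5 vs reported 87.5 → residual 0.0 km
  N05: calculated 45.3 vs reported 81.3 → residual 36.0 km
N02, N03, N04 are mutually consistent (residuals ≈ 0); N05 is off by 36.0 km.

N05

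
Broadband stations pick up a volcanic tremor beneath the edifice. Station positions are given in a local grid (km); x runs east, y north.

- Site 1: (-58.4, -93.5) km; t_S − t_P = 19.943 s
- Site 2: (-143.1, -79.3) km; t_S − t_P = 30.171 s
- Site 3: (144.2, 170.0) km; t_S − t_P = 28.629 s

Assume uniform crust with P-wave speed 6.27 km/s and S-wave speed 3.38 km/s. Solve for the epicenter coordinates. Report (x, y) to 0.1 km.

(71.9, -27.1)

Distance from S−P lag: d = Δt · v_P v_S / (v_P − v_S) = Δt · (6.27·3.38)/(6.27−3.38) ≈ 7.3331·Δt.
So d_Site 1 = 146.24, d_Site 2 = 221.25, d_Site 3 = 209.94 km.
Circle about each station: (x + 58.4)² + (y + 93.5)² = 146.24²; (x + 143.1)² + (y + 79.3)² = 221.25²; (x − 144.2)² + (y − 170.0)² = 209.94².
Subtracting the Site 1 equation from the Site 2 and Site 3 equations removes the quadratic terms:
-169.4 x + 28.4 y = -12952.13
405.2 x + 527.0 y = 14852.16
Solving the 2×2 system: x ≈ 71.9, y ≈ -27.1 km.
Check against Site 1 (with the unrounded x, y): √((x + 58.4)²+(y + 93.5)²) = 146.25 ≈ 146.24 km. ✓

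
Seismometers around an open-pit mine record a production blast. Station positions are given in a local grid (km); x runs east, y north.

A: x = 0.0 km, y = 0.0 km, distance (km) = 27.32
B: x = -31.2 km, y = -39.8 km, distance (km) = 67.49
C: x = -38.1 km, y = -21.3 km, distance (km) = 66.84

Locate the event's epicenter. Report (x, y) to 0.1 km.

26.8 km east, -5.3 km north

Circle about each station: x² + y² = 27.32²; (x + 31.2)² + (y + 39.8)² = 67.49²; (x + 38.1)² + (y + 21.3)² = 66.84².
Subtracting pairs of circle equations eliminates x²+y² and gives linear equations (the radical axes):
-62.4 x − 79.6 y = -1251.04
-76.2 x − 42.6 y = -1815.90
Solving the 2×2 system: x ≈ 26.8, y ≈ -5.3 km.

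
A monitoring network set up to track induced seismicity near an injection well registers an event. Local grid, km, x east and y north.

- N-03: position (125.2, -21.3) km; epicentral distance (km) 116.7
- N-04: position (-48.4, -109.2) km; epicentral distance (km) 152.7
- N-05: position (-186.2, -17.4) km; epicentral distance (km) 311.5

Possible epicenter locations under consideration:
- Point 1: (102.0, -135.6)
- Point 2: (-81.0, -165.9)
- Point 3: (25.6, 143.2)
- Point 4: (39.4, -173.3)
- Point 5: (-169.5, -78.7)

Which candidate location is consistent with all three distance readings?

Point 1

For each candidate, compare |candidate − station| to the reported distance:
Point 1: residuals N-03 0.1, N-04 0.0, N-05 0.0 → max 0.1 km
Point 2: residuals N-03 135.1, N-04 87.3, N-05 129.5 → max 135.1 km
Point 3: residuals N-03 75.6, N-04 110.3, N-05 45.7 → max 110.3 km
Point 4: residuals N-03 57.8, N-04 44.0, N-05 37.3 → max 57.8 km
Point 5: residuals N-03 183.5, N-04 27.8, N-05 248.0 → max 248.0 km
Only Point 1 has all residuals ≈ 0.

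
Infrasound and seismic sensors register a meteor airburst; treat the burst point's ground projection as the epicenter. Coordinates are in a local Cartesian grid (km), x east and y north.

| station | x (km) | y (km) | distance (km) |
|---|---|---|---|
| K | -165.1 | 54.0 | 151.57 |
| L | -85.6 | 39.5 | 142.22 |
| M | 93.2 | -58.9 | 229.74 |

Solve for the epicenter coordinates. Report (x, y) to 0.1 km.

Circle about each station: (x + 165.1)² + (y − 54.0)² = 151.57²; (x + 85.6)² + (y − 39.5)² = 142.22²; (x − 93.2)² + (y + 58.9)² = 229.74².
Subtracting pairs of circle equations eliminates x²+y² and gives linear equations (the radical axes):
159.0 x − 29.0 y = -18539.46
516.6 x − 225.8 y = -47825.56
Solving the 2×2 system: x ≈ -133.8, y ≈ -94.3 km.
Check against K (with the unrounded x, y): √((x + 165.1)²+(y − 54.0)²) = 151.58 ≈ 151.57 km. ✓

-133.8 km east, -94.3 km north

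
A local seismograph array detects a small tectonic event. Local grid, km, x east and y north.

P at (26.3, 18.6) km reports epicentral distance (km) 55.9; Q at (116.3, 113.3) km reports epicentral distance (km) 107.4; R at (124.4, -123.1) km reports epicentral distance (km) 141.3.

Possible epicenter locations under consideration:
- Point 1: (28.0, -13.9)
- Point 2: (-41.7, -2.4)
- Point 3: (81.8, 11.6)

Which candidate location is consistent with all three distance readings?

Point 3

For each candidate, compare |candidate − station| to the reported distance:
Point 1: residuals P 23.4, Q 47.4, R 4.4 → max 47.4 km
Point 2: residuals P 15.3, Q 88.4, R 64.0 → max 88.4 km
Point 3: residuals P 0.0, Q 0.0, R 0.0 → max 0.0 km
Only Point 3 has all residuals ≈ 0.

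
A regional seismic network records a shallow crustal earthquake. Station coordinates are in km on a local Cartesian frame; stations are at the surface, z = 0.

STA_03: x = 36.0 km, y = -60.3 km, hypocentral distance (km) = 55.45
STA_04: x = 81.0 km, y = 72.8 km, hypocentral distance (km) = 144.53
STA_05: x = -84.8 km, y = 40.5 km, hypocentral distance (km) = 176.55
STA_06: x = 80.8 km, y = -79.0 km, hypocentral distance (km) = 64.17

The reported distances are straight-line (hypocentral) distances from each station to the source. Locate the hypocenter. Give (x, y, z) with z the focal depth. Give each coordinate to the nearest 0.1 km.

Each station gives a sphere (x−x_i)² + (y−y_i)² + z² = d_i² (stations at z=0).
Subtracting the STA_03 sphere from STA_04 and STA_05: z² cancels, leaving linear equations in x and y:
90.0 x + 266.2 y = -10885.47
-241.6 x + 201.6 y = -24196.00
Solving: x ≈ 51.499, y ≈ -58.303 km (keep extra digits for the depth step; rounded: 51.5, -58.3).
Then from the STA_03 sphere: z² = 55.45² − (x − 36.0)² − (y + 60.3)² with x = 51.499, y = -58.303, so z ≈ 53.202 ≈ 53.2 km.

x ≈ 51.5 km, y ≈ -58.3 km, depth ≈ 53.2 km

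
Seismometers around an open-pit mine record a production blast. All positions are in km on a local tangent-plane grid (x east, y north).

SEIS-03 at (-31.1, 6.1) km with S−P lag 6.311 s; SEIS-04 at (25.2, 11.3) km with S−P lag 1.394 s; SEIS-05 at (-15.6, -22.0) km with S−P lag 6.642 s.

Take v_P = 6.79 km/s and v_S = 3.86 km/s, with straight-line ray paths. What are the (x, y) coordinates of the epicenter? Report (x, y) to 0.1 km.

(22.6, 23.5)

Distance from S−P lag: d = Δt · v_P v_S / (v_P − v_S) = Δt · (6.79·3.86)/(6.79−3.86) ≈ 8.9452·Δt.
So d_SEIS-03 = 56.45, d_SEIS-04 = 12.47, d_SEIS-05 = 59.41 km.
Circle about each station: (x + 31.1)² + (y − 6.1)² = 56.45²; (x − 25.2)² + (y − 11.3)² = 12.47²; (x + 15.6)² + (y + 22.0)² = 59.41².
Subtracting pairs of circle equations eliminates x²+y² and gives linear equations (the radical axes):
112.6 x + 10.4 y = 2789.41
31.0 x − 56.2 y = -620.01
Solving the 2×2 system: x ≈ 22.6, y ≈ 23.5 km.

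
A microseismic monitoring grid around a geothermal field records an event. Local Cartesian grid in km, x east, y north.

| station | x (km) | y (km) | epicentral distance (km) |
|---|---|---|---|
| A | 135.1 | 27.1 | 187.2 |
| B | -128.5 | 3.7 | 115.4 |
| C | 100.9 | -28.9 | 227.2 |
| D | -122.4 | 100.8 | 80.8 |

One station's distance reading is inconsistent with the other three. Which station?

Solve using three stations at a time. Using A, B, D (subtract circle equations pairwise → linear system) gives (x, y) ≈ (-43.8, 82.1).
Distances from that point to each station vs reported:
  A: calculated 187.2 vs reported 187.2 → residual 0.0 km
  B: calculated 115.4 vs reported 115.4 → residual 0.0 km
  C: calculated 182.4 vs reported 227.2 → residual 44.8 km
  D: calculated 80.8 vs reported 80.8 → residual 0.0 km
A, B, D are mutually consistent (residuals ≈ 0); C is off by 44.8 km.

C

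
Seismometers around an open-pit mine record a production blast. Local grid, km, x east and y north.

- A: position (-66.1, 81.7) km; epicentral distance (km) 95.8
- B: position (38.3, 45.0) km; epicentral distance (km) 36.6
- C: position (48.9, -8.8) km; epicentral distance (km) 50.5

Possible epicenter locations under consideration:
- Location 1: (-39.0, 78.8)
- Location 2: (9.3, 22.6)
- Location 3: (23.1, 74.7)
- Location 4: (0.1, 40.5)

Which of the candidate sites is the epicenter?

For each candidate, compare |candidate − station| to the reported distance:
Location 1: residuals A 68.5, B 47.8, C 73.6 → max 73.6 km
Location 2: residuals A 0.0, B 0.0, C 0.0 → max 0.0 km
Location 3: residuals A 6.3, B 3.2, C 36.9 → max 36.9 km
Location 4: residuals A 17.8, B 1.9, C 18.9 → max 18.9 km
Only Location 2 has all residuals ≈ 0.

Location 2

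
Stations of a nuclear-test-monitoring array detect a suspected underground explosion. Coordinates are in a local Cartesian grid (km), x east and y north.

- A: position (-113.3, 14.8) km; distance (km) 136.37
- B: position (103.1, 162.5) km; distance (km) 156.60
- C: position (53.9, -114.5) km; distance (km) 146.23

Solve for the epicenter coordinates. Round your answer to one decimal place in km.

Circle about each station: (x + 113.3)² + (y − 14.8)² = 136.37²; (x − 103.1)² + (y − 162.5)² = 156.60²; (x − 53.9)² + (y + 114.5)² = 146.23².
Subtracting pairs of circle equations eliminates x²+y² and gives linear equations (the radical axes):
432.8 x + 295.4 y = 18053.15
334.4 x − 258.6 y = 173.09
Solving the 2×2 system: x ≈ 22.4, y ≈ 28.3 km.

22.4 km east, 28.3 km north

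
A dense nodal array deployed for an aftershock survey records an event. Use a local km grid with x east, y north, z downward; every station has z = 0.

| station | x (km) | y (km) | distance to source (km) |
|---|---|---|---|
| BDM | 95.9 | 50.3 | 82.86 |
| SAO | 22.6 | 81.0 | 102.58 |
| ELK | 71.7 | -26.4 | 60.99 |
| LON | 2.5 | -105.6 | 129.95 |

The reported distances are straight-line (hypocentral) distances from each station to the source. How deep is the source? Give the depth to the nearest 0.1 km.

depth ≈ 52.9 km

Each station gives a sphere (x−x_i)² + (y−y_i)² + z² = d_i² (stations at z=0).
Subtracting the BDM sphere from SAO and ELK: z² cancels, leaving linear equations in x and y:
-146.6 x + 61.4 y = -8312.02
-48.4 x − 153.4 y = -2743.05
Solving: x ≈ 56.696, y ≈ -0.007 km (keep extra digits for the depth step; rounded: 56.7, -0.0).
Then from the BDM sphere: z² = 82.86² − (x − 95.9)² − (y − 50.3)² with x = 56.696, y = -0.007, so z ≈ 52.896 ≈ 52.9 km.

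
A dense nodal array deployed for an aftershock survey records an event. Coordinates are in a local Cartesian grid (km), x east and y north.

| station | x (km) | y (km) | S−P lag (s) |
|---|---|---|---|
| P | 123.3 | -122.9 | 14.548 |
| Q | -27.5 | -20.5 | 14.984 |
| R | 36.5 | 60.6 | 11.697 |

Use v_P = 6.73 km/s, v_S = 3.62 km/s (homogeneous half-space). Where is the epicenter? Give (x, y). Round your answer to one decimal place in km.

x ≈ 89.7 km, y ≈ -14.0 km

Distance from S−P lag: d = Δt · v_P v_S / (v_P − v_S) = Δt · (6.73·3.62)/(6.73−3.62) ≈ 7.8336·Δt.
So d_P = 113.96, d_Q = 117.38, d_R = 91.63 km.
Circle about each station: (x − 123.3)² + (y + 122.9)² = 113.96²; (x + 27.5)² + (y + 20.5)² = 117.38²; (x − 36.5)² + (y − 60.6)² = 91.63².
Subtracting pairs of circle equations eliminates x²+y² and gives linear equations (the radical axes):
-301.6 x + 204.8 y = -29921.98
-173.6 x + 367.0 y = -20711.87
Solving the 2×2 system: x ≈ 89.7, y ≈ -14.0 km.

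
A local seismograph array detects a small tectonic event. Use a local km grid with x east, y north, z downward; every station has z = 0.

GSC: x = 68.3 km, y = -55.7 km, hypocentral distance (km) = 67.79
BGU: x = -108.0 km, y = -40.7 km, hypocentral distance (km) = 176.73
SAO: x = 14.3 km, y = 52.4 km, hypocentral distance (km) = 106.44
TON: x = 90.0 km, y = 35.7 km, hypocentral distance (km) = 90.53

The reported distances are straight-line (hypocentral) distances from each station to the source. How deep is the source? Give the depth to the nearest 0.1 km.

Each station gives a sphere (x−x_i)² + (y−y_i)² + z² = d_i² (stations at z=0).
Subtracting the GSC sphere from BGU and SAO: z² cancels, leaving linear equations in x and y:
-352.6 x + 30.0 y = -21084.90
-108.0 x + 216.2 y = -11551.12
Solving: x ≈ 57.705, y ≈ -24.602 km (keep extra digits for the depth step; rounded: 57.7, -24.6).
Then from the GSC sphere: z² = 67.79² − (x − 68.3)² − (y + 55.7)² with x = 57.705, y = -24.602, so z ≈ 59.297 ≈ 59.3 km.
Check against TON (with the unrounded solution): distance 90.53 ≈ 90.53 km. ✓

z ≈ 59.3 km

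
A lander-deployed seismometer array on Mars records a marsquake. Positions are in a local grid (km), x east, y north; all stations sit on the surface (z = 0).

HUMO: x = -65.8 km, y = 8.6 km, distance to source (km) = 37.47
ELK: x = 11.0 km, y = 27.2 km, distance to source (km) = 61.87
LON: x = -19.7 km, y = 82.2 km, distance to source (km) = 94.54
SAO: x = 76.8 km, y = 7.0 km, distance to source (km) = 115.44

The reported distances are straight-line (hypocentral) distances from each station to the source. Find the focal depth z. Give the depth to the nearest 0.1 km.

Each station gives a sphere (x−x_i)² + (y−y_i)² + z² = d_i² (stations at z=0).
Subtracting the HUMO sphere from ELK and LON: z² cancels, leaving linear equations in x and y:
153.6 x + 37.2 y = -5966.66
92.2 x + 147.2 y = -4792.48
Solving: x ≈ -36.497, y ≈ -9.698 km (keep extra digits for the depth step; rounded: -36.5, -9.7).
Then from the HUMO sphere: z² = 37.47² − (x + 65.8)² − (y − 8.6)² with x = -36.497, y = -9.698, so z ≈ 14.509 ≈ 14.5 km.
Check against SAO (with the unrounded solution): distance 115.44 ≈ 115.44 km. ✓

z ≈ 14.5 km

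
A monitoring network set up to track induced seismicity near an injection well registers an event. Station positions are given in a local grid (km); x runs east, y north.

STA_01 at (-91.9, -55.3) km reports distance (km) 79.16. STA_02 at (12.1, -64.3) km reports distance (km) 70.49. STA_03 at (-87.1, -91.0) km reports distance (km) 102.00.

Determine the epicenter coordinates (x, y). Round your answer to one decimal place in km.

Circle about each station: (x + 91.9)² + (y + 55.3)² = 79.16²; (x − 12.1)² + (y + 64.3)² = 70.49²; (x + 87.1)² + (y + 91.0)² = 102.00².
Subtracting the STA_01 equation from the STA_02 and STA_03 equations removes the quadratic terms:
208.0 x − 18.0 y = -5925.33
9.6 x − 71.4 y = 226.02
Solving the 2×2 system: x ≈ -29.1, y ≈ -7.1 km.

x ≈ -29.1 km, y ≈ -7.1 km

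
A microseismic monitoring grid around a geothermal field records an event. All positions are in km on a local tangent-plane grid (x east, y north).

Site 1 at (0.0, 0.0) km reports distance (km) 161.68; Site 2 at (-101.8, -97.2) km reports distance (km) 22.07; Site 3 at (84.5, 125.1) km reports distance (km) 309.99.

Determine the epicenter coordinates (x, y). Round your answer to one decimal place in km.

(-122.0, -106.1)

Circle about each station: x² + y² = 161.68²; (x + 101.8)² + (y + 97.2)² = 22.07²; (x − 84.5)² + (y − 125.1)² = 309.99².
Subtracting the Site 1 equation from the Site 2 and Site 3 equations removes the quadratic terms:
-203.6 x − 194.4 y = 45464.42
169.0 x + 250.2 y = -47163.12
Solving the 2×2 system: x ≈ -122.0, y ≈ -106.1 km.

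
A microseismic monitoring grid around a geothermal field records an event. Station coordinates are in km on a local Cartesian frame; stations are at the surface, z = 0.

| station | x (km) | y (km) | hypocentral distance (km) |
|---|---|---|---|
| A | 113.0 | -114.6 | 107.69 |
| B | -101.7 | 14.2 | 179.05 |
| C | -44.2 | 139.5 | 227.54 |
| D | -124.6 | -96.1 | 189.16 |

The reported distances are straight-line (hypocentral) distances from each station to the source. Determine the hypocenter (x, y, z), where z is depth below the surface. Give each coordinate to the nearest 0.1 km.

Each station gives a sphere (x−x_i)² + (y−y_i)² + z² = d_i² (stations at z=0).
Subtracting the A sphere from B and C: z² cancels, leaving linear equations in x and y:
-429.4 x + 257.6 y = -35819.40
-314.4 x + 508.2 y = -44665.59
Solving: x ≈ 48.805, y ≈ -57.696 km (keep extra digits for the depth step; rounded: 48.8, -57.7).
Then from the A sphere: z² = 107.69² − (x − 113.0)² − (y + 114.6)² with x = 48.805, y = -57.696, so z ≈ 65.100 ≈ 65.1 km.
Check against D (with the unrounded solution): distance 189.16 ≈ 189.16 km. ✓

x ≈ 48.8 km, y ≈ -57.7 km, depth ≈ 65.1 km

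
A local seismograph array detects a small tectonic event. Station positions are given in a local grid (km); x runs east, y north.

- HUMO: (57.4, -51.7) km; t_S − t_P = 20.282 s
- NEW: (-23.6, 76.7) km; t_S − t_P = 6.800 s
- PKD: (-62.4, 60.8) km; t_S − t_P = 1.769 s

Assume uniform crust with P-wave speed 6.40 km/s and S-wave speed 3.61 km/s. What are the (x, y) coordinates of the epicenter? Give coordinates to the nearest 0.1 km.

Distance from S−P lag: d = Δt · v_P v_S / (v_P − v_S) = Δt · (6.40·3.61)/(6.40−3.61) ≈ 8.2810·Δt.
So d_HUMO = 167.96, d_NEW = 56.31, d_PKD = 14.65 km.
Circle about each station: (x − 57.4)² + (y + 51.7)² = 167.96²; (x + 23.6)² + (y − 76.7)² = 56.31²; (x + 62.4)² + (y − 60.8)² = 14.65².
Subtracting pairs of circle equations eliminates x²+y² and gives linear equations (the radical axes):
-162.0 x + 256.8 y = 25511.95
-239.6 x + 225.0 y = 29618.69
Solving the 2×2 system: x ≈ -74.4, y ≈ 52.4 km.

x ≈ -74.4 km, y ≈ 52.4 km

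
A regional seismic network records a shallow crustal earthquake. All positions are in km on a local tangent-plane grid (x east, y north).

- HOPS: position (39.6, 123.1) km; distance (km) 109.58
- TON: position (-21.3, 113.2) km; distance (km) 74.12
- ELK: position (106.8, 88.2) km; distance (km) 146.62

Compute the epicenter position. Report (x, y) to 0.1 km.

Circle about each station: (x − 39.6)² + (y − 123.1)² = 109.58²; (x + 21.3)² + (y − 113.2)² = 74.12²; (x − 106.8)² + (y − 88.2)² = 146.62².
Subtracting the HOPS equation from the TON and ELK equations removes the quadratic terms:
-121.8 x − 19.8 y = 3060.16
134.4 x − 69.8 y = -7025.94
Solving the 2×2 system: x ≈ -31.6, y ≈ 39.8 km.

(-31.6, 39.8)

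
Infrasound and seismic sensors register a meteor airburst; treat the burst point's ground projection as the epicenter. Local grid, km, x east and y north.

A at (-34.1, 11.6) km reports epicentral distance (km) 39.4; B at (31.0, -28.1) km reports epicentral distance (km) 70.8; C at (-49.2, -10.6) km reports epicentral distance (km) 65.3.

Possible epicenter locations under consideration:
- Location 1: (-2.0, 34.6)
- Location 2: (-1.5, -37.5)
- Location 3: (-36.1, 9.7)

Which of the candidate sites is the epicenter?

Location 1

For each candidate, compare |candidate − station| to the reported distance:
Location 1: residuals A 0.1, B 0.1, C 0.1 → max 0.1 km
Location 2: residuals A 19.5, B 37.0, C 10.5 → max 37.0 km
Location 3: residuals A 36.6, B 6.2, C 41.1 → max 41.1 km
Only Location 1 has all residuals ≈ 0.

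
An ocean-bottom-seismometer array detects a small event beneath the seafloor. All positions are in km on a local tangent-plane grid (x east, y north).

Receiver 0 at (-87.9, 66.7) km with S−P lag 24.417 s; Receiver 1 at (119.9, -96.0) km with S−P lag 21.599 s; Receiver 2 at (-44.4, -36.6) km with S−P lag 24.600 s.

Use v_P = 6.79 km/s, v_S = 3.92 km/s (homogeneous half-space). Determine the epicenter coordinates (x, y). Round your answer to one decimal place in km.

x ≈ 135.5 km, y ≈ 103.7 km

Distance from S−P lag: d = Δt · v_P v_S / (v_P − v_S) = Δt · (6.79·3.92)/(6.79−3.92) ≈ 9.2741·Δt.
So d_Receiver 0 = 226.45, d_Receiver 1 = 200.31, d_Receiver 2 = 228.14 km.
Circle about each station: (x + 87.9)² + (y − 66.7)² = 226.45²; (x − 119.9)² + (y + 96.0)² = 200.31²; (x + 44.4)² + (y + 36.6)² = 228.14².
Subtracting the Receiver 0 equation from the Receiver 1 and Receiver 2 equations removes the quadratic terms:
415.6 x − 325.4 y = 22572.22
87.0 x − 206.6 y = -9632.64
Solving the 2×2 system: x ≈ 135.5, y ≈ 103.7 km.
Check against Receiver 0 (with the unrounded x, y): √((x + 87.9)²+(y − 66.7)²) = 226.43 ≈ 226.45 km. ✓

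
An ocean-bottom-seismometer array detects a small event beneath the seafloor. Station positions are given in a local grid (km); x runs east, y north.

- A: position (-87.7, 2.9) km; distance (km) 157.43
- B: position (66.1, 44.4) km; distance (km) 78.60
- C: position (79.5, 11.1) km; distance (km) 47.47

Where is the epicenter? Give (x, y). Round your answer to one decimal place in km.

Circle about each station: (x + 87.7)² + (y − 2.9)² = 157.43²; (x − 66.1)² + (y − 44.4)² = 78.60²; (x − 79.5)² + (y − 11.1)² = 47.47².
Subtracting pairs of circle equations eliminates x²+y² and gives linear equations (the radical axes):
307.6 x + 83.0 y = 17247.11
334.4 x + 16.4 y = 21274.56
Solving the 2×2 system: x ≈ 65.3, y ≈ -34.2 km.

65.3 km east, -34.2 km north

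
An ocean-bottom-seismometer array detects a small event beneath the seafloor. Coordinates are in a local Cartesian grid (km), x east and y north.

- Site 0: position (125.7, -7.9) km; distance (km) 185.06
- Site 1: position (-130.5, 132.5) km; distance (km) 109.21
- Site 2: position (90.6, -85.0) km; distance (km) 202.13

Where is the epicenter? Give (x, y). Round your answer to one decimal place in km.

Circle about each station: (x − 125.7)² + (y + 7.9)² = 185.06²; (x + 130.5)² + (y − 132.5)² = 109.21²; (x − 90.6)² + (y + 85.0)² = 202.13².
Subtracting the Site 0 equation from the Site 1 and Site 2 equations removes the quadratic terms:
-512.4 x + 280.8 y = 41043.98
-70.2 x − 154.2 y = -7038.87
Solving the 2×2 system: x ≈ -44.1, y ≈ 65.7 km.
Check against Site 0 (with the unrounded x, y): √((x − 125.7)²+(y + 7.9)²) = 185.06 ≈ 185.06 km. ✓

-44.1 km east, 65.7 km north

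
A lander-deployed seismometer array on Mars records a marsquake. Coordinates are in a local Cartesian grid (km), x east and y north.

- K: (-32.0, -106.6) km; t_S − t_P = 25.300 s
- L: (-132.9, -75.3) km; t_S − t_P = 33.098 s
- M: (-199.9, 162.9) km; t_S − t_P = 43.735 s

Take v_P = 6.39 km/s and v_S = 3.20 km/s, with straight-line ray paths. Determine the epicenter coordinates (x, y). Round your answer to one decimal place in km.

(49.0, 33.9)

Distance from S−P lag: d = Δt · v_P v_S / (v_P − v_S) = Δt · (6.39·3.20)/(6.39−3.20) ≈ 6.4100·Δt.
So d_K = 162.17, d_L = 212.16, d_M = 280.34 km.
Circle about each station: (x + 32.0)² + (y + 106.6)² = 162.17²; (x + 132.9)² + (y + 75.3)² = 212.16²; (x + 199.9)² + (y − 162.9)² = 280.34².
Subtracting the K equation from the L and M equations removes the quadratic terms:
-201.8 x + 62.6 y = -7767.82
-335.8 x + 539.0 y = 1817.45
Solving the 2×2 system: x ≈ 49.0, y ≈ 33.9 km.
Check against K (with the unrounded x, y): √((x + 32.0)²+(y + 106.6)²) = 162.19 ≈ 162.17 km. ✓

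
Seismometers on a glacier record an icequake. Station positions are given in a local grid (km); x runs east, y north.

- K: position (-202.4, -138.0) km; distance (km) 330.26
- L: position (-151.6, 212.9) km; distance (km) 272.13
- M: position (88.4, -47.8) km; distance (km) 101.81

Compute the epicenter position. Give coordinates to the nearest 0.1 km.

(67.8, 51.9)

Circle about each station: (x + 202.4)² + (y + 138.0)² = 330.26²; (x + 151.6)² + (y − 212.9)² = 272.13²; (x − 88.4)² + (y + 47.8)² = 101.81².
Subtracting the K equation from the L and M equations removes the quadratic terms:
101.6 x + 701.8 y = 43316.14
581.6 x + 180.4 y = 48796.03
Solving the 2×2 system: x ≈ 67.8, y ≈ 51.9 km.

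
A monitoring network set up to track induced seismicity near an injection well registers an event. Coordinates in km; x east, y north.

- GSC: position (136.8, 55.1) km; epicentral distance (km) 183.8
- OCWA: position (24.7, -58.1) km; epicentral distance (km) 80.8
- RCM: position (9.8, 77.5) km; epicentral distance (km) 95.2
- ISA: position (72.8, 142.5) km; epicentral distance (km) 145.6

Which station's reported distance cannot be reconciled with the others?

ISA

Solve using three stations at a time. Using GSC, OCWA, RCM (subtract circle equations pairwise → linear system) gives (x, y) ≈ (-36.7, -5.6).
Distances from that point to each station vs reported:
  GSC: calculated 183.8 vs reported 183.8 → residual 0.0 km
  OCWA: calculated 80.8 vs reported 80.8 → residual 0.0 km
  RCM: calculated 95.2 vs reported 95.2 → residual 0.0 km
  ISA: calculated 184.2 vs reported 145.6 → residual 38.6 km
GSC, OCWA, RCM are mutually consistent (residuals ≈ 0); ISA is off by 38.6 km.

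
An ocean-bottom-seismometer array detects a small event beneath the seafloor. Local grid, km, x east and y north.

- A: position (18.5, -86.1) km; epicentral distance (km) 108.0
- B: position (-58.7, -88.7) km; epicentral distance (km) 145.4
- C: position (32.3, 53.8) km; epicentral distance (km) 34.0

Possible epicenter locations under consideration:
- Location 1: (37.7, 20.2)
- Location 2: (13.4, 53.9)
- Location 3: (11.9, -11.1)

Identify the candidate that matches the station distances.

For each candidate, compare |candidate − station| to the reported distance:
Location 1: residuals A 0.0, B 0.0, C 0.0 → max 0.0 km
Location 2: residuals A 32.1, B 14.4, C 15.1 → max 32.1 km
Location 3: residuals A 32.7, B 40.5, C 34.0 → max 40.5 km
Only Location 1 has all residuals ≈ 0.

Location 1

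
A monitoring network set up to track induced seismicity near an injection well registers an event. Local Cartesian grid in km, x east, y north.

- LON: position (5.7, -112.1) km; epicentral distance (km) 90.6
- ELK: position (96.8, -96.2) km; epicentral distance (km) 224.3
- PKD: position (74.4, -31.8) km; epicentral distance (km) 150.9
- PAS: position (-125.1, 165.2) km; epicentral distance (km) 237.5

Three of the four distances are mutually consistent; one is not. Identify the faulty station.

ELK

Solve using three stations at a time. Using LON, PKD, PAS (subtract circle equations pairwise → linear system) gives (x, y) ≈ (-72.5, -66.4).
Distances from that point to each station vs reported:
  LON: calculated 90.5 vs reported 90.6 → residual 0.1 km
  ELK: calculated 171.9 vs reported 224.3 → residual 52.4 km
  PKD: calculated 150.9 vs reported 150.9 → residual 0.0 km
  PAS: calculated 237.5 vs reported 237.5 → residual 0.0 km
LON, PKD, PAS are mutually consistent (residuals ≈ 0); ELK is off by 52.4 km.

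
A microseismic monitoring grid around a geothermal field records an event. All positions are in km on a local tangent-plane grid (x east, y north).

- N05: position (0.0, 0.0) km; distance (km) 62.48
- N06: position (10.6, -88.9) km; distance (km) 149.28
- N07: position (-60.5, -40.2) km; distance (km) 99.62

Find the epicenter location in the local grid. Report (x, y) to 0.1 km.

Circle about each station: x² + y² = 62.48²; (x − 10.6)² + (y + 88.9)² = 149.28²; (x + 60.5)² + (y + 40.2)² = 99.62².
Subtracting pairs of circle equations eliminates x²+y² and gives linear equations (the radical axes):
21.2 x − 177.8 y = -10365.20
-121.0 x − 80.4 y = -744.10
Solving the 2×2 system: x ≈ -30.2, y ≈ 54.7 km.

x ≈ -30.2 km, y ≈ 54.7 km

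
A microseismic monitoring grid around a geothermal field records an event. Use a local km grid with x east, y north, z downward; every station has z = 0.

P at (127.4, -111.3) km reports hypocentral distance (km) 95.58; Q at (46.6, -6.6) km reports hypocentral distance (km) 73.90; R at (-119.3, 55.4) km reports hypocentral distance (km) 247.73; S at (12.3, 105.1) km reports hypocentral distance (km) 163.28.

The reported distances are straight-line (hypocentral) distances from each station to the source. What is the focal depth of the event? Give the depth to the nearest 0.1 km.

Each station gives a sphere (x−x_i)² + (y−y_i)² + z² = d_i² (stations at z=0).
Subtracting the P sphere from Q and R: z² cancels, leaving linear equations in x and y:
-161.6 x + 209.4 y = -22729.00
-493.4 x + 333.4 y = -63551.42
Solving: x ≈ 115.893, y ≈ -19.105 km (keep extra digits for the depth step; rounded: 115.9, -19.1).
Then from the P sphere: z² = 95.58² − (x − 127.4)² − (y + 111.3)² with x = 115.893, y = -19.105, so z ≈ 22.432 ≈ 22.4 km.

22.4 km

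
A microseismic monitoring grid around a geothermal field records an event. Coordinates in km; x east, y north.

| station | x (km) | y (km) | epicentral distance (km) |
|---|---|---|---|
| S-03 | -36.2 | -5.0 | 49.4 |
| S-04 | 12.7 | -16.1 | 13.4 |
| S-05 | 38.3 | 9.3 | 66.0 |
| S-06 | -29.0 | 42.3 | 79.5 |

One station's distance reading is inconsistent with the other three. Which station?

Solve using three stations at a time. Using S-03, S-04, S-06 (subtract circle equations pairwise → linear system) gives (x, y) ≈ (7.3, -28.4).
Distances from that point to each station vs reported:
  S-03: calculated 49.4 vs reported 49.4 → residual 0.0 km
  S-04: calculated 13.5 vs reported 13.4 → residual 0.1 km
  S-05: calculated 48.8 vs reported 66.0 → residual 17.2 km
  S-06: calculated 79.5 vs reported 79.5 → residual 0.0 km
S-03, S-04, S-06 are mutually consistent (residuals ≈ 0); S-05 is off by 17.2 km.

S-05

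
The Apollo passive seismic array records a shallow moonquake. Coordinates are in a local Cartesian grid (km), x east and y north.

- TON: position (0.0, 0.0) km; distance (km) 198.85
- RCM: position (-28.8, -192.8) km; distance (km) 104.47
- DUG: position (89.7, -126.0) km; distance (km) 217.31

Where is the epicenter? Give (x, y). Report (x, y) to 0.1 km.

Circle about each station: x² + y² = 198.85²; (x + 28.8)² + (y + 192.8)² = 104.47²; (x − 89.7)² + (y + 126.0)² = 217.31².
Subtracting the TON equation from the RCM and DUG equations removes the quadratic terms:
-57.6 x − 385.6 y = 66628.62
179.4 x − 252.0 y = 16239.78
Solving the 2×2 system: x ≈ -125.8, y ≈ -154.0 km.
Check against TON (with the unrounded x, y): √(x²+y²) = 198.85 ≈ 198.85 km. ✓

-125.8 km east, -154.0 km north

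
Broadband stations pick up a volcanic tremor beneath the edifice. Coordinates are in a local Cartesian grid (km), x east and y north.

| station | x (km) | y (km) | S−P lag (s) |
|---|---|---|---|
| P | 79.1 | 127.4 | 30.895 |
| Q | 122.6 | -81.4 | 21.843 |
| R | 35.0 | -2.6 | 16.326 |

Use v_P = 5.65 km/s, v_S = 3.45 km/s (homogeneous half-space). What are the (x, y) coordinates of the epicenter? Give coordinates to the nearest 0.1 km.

x ≈ -69.8 km, y ≈ -102.3 km

Distance from S−P lag: d = Δt · v_P v_S / (v_P − v_S) = Δt · (5.65·3.45)/(5.65−3.45) ≈ 8.8602·Δt.
So d_P = 273.74, d_Q = 193.53, d_R = 144.65 km.
Circle about each station: (x − 79.1)² + (y − 127.4)² = 273.74²; (x − 122.6)² + (y + 81.4)² = 193.53²; (x − 35.0)² + (y + 2.6)² = 144.65².
Subtracting the P equation from the Q and R equations removes the quadratic terms:
87.0 x − 417.6 y = 36648.88
-88.2 x − 260.0 y = 32754.16
Solving the 2×2 system: x ≈ -69.8, y ≈ -102.3 km.
Check against P (with the unrounded x, y): √((x − 79.1)²+(y − 127.4)²) = 273.74 ≈ 273.74 km. ✓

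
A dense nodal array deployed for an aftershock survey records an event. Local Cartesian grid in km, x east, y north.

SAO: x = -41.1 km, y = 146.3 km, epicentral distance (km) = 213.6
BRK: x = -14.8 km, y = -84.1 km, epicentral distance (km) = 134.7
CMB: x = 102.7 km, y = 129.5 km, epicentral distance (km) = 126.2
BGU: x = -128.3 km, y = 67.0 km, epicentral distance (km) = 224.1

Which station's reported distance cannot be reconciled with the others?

SAO

Solve using three stations at a time. Using BRK, CMB, BGU (subtract circle equations pairwise → linear system) gives (x, y) ≈ (86.9, 4.3).
Distances from that point to each station vs reported:
  SAO: calculated 191.1 vs reported 213.6 → residual 22.5 km
  BRK: calculated 134.7 vs reported 134.7 → residual 0.0 km
  CMB: calculated 126.2 vs reported 126.2 → residual 0.0 km
  BGU: calculated 224.1 vs reported 224.1 → residual 0.0 km
BRK, CMB, BGU are mutually consistent (residuals ≈ 0); SAO is off by 22.5 km.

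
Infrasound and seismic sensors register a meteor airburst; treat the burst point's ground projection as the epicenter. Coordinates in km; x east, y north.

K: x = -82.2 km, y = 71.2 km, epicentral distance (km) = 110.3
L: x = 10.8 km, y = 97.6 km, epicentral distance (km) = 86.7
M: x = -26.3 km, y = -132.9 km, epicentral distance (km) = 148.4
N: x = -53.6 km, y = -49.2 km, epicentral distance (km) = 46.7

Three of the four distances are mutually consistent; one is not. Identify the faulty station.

Solve using three stations at a time. Using K, L, M (subtract circle equations pairwise → linear system) gives (x, y) ≈ (10.2, 10.9).
Distances from that point to each station vs reported:
  K: calculated 110.3 vs reported 110.3 → residual 0.0 km
  L: calculated 86.7 vs reported 86.7 → residual 0.0 km
  M: calculated 148.4 vs reported 148.4 → residual 0.0 km
  N: calculated 87.6 vs reported 46.7 → residual 40.9 km
K, L, M are mutually consistent (residuals ≈ 0); N is off by 40.9 km.

N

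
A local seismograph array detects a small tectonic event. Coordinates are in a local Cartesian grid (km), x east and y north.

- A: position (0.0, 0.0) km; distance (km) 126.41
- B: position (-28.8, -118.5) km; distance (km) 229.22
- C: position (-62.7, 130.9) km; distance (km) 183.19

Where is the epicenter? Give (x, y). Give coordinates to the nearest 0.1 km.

Circle about each station: x² + y² = 126.41²; (x + 28.8)² + (y + 118.5)² = 229.22²; (x + 62.7)² + (y − 130.9)² = 183.19².
Subtracting the A equation from the B and C equations removes the quadratic terms:
-57.6 x − 237.0 y = -21690.63
-125.4 x + 261.8 y = 3487.01
Solving the 2×2 system: x ≈ 108.3, y ≈ 65.2 km.
Check against A (with the unrounded x, y): √(x²+y²) = 126.42 ≈ 126.41 km. ✓

(108.3, 65.2)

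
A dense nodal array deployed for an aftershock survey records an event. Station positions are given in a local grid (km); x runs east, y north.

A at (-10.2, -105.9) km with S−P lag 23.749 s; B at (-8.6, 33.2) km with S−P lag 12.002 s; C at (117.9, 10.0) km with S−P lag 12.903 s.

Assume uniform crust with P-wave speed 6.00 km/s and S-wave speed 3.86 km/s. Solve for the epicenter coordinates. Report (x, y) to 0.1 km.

Distance from S−P lag: d = Δt · v_P v_S / (v_P − v_S) = Δt · (6.00·3.86)/(6.00−3.86) ≈ 10.8224·Δt.
So d_A = 257.02, d_B = 129.89, d_C = 139.64 km.
Circle about each station: (x + 10.2)² + (y + 105.9)² = 257.02²; (x + 8.6)² + (y − 33.2)² = 129.89²; (x − 117.9)² + (y − 10.0)² = 139.64².
Subtracting the A equation from the B and C equations removes the quadratic terms:
3.2 x + 278.2 y = 39045.22
256.2 x + 231.8 y = 49241.51
Solving the 2×2 system: x ≈ 65.9, y ≈ 139.6 km.
Check against A (with the unrounded x, y): √((x + 10.2)²+(y + 105.9)²) = 257.02 ≈ 257.02 km. ✓

65.9 km east, 139.6 km north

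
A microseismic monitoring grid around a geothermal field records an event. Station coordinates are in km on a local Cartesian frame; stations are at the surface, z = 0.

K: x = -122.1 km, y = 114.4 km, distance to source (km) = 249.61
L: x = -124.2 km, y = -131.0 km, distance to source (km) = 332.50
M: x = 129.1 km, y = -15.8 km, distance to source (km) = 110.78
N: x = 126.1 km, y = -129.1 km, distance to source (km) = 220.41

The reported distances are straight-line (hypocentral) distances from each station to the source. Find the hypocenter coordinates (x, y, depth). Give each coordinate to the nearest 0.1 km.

Each station gives a sphere (x−x_i)² + (y−y_i)² + z² = d_i² (stations at z=0).
Subtracting the K sphere from L and M: z² cancels, leaving linear equations in x and y:
-4.2 x − 490.8 y = -43660.23
502.4 x − 260.4 y = 38953.62
Solving: x ≈ 123.097, y ≈ 87.904 km (keep extra digits for the depth step; rounded: 123.1, 87.9).
Then from the K sphere: z² = 249.61² − (x + 122.1)² − (y − 114.4)² with x = 123.097, y = 87.904, so z ≈ 38.491 ≈ 38.5 km.
Check against N (with the unrounded solution): distance 220.41 ≈ 220.41 km. ✓

x ≈ 123.1 km, y ≈ 87.9 km, depth ≈ 38.5 km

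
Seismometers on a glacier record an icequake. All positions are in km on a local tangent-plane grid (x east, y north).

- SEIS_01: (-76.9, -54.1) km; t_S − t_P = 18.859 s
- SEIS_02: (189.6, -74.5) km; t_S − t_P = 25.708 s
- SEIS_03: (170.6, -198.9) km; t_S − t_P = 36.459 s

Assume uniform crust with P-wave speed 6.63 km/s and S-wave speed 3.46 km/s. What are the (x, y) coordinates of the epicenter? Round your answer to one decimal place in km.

x ≈ 33.3 km, y ≈ 26.4 km

Distance from S−P lag: d = Δt · v_P v_S / (v_P − v_S) = Δt · (6.63·3.46)/(6.63−3.46) ≈ 7.2365·Δt.
So d_SEIS_01 = 136.47, d_SEIS_02 = 186.04, d_SEIS_03 = 263.84 km.
Circle about each station: (x + 76.9)² + (y + 54.1)² = 136.47²; (x − 189.6)² + (y + 74.5)² = 186.04²; (x − 170.6)² + (y + 198.9)² = 263.84².
Subtracting pairs of circle equations eliminates x²+y² and gives linear equations (the radical axes):
533.0 x − 40.8 y = 16671.17
495.0 x − 289.6 y = 8837.67
Solving the 2×2 system: x ≈ 33.3, y ≈ 26.4 km.
Check against SEIS_01 (with the unrounded x, y): √((x + 76.9)²+(y + 54.1)²) = 136.47 ≈ 136.47 km. ✓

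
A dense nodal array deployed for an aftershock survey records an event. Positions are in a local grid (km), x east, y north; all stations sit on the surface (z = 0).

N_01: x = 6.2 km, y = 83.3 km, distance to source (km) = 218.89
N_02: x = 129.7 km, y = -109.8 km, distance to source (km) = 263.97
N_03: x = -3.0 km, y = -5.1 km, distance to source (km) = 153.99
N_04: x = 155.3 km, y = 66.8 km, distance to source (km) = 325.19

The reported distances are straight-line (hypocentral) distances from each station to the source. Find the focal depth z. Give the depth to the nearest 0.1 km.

34.0 km

Each station gives a sphere (x−x_i)² + (y−y_i)² + z² = d_i² (stations at z=0).
Subtracting the N_01 sphere from N_02 and N_03: z² cancels, leaving linear equations in x and y:
247.0 x − 386.2 y = 133.47
-18.4 x − 176.8 y = 17257.59
Solving: x ≈ -130.797, y ≈ -83.999 km (keep extra digits for the depth step; rounded: -130.8, -84.0).
Then from the N_01 sphere: z² = 218.89² − (x − 6.2)² − (y − 83.3)² with x = -130.797, y = -83.999, so z ≈ 33.996 ≈ 34.0 km.
Check against N_04 (with the unrounded solution): distance 325.19 ≈ 325.19 km. ✓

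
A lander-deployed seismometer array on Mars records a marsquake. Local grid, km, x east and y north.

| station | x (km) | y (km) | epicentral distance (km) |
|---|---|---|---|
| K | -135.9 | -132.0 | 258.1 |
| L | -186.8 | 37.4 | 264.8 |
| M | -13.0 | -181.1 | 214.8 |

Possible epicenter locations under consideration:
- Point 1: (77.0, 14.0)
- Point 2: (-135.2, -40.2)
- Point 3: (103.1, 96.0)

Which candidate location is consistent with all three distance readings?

For each candidate, compare |candidate − station| to the reported distance:
Point 1: residuals K 0.1, L 0.0, M 0.1 → max 0.1 km
Point 2: residuals K 166.3, L 171.6, M 28.3 → max 171.6 km
Point 3: residuals K 72.2, L 31.0, M 85.6 → max 85.6 km
Only Point 1 has all residuals ≈ 0.

Point 1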